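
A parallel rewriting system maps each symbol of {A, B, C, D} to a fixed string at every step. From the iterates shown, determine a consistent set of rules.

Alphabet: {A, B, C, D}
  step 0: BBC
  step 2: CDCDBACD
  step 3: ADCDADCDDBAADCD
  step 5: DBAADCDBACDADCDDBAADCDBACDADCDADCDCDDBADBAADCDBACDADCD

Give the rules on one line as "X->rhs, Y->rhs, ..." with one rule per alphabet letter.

A->BA, B->D, C->AD, D->CD

  step 2 ⇒ step 3: CDCDBACD ⇒ AD·CD·AD·CD·D·BA·AD·CD
    A ↦ BA
    B ↦ D
    C ↦ AD
    D ↦ CD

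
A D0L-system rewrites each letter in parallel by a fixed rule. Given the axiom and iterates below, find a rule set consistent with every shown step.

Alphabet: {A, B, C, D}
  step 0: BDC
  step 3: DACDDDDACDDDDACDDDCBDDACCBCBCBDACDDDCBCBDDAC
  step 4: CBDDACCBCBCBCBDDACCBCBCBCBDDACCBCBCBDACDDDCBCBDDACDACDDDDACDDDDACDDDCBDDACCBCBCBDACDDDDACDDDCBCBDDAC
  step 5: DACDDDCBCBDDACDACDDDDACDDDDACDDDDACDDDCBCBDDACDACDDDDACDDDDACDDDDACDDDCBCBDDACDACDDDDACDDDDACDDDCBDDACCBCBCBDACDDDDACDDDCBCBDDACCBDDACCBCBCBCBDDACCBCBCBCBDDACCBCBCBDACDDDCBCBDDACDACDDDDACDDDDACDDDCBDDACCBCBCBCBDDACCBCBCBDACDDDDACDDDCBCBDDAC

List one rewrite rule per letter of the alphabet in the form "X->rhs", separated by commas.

A->D, B->DDD, C->DAC, D->CB

  step 4 ⇒ step 5: CBDDACCBCBCBCBDDACCBCBCBCBDDACCBCBCBDACDDDCBCBDDACDACDDDDACDDDDACDDDCBDDACCBCBCBDACDDDDACDDDCBCBDDAC ⇒ DAC·DDD·CB·CB·D·DAC·DAC·DDD·DAC·DDD·DAC·DDD·DAC·DDD·CB·CB·D·DAC·DAC·DDD·DAC·DDD·DAC·DDD·DAC·DDD·CB·CB·D·DAC·DAC·DDD·DAC·DDD·DAC·DDD·CB·D·DAC·CB·CB·CB·DAC·DDD·DAC·DDD·CB·CB·D·DAC·CB·D·DAC·CB·CB·CB·CB·D·DAC·CB·CB·CB·CB·D·DAC·CB·CB·CB·DAC·DDD·CB·CB·D·DAC·DAC·DDD·DAC·DDD·DAC·DDD·CB·D·DAC·CB·CB·CB·CB·D·DAC·CB·CB·CB·DAC·DDD·DAC·DDD·CB·CB·D·DAC
    A ↦ D
    B ↦ DDD
    C ↦ DAC
    D ↦ CB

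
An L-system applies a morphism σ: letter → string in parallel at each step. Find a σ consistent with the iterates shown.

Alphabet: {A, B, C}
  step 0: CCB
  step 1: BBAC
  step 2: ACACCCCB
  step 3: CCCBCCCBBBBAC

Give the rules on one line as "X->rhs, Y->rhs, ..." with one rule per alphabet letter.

  step 2 ⇒ step 3: ACACCCCB ⇒ CCC·B·CCC·B·B·B·B·AC
    A ↦ CCC
    B ↦ AC
    C ↦ B

A->CCC, B->AC, C->B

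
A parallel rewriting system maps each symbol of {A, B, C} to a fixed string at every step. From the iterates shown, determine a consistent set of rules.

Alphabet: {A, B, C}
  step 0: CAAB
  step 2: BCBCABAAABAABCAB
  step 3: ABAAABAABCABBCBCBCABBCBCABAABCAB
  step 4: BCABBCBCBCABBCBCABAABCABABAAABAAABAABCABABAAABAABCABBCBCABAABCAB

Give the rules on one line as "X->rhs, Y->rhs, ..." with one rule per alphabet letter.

A->BC, B->AB, C->AA

  step 3 ⇒ step 4: ABAAABAABCABBCBCBCABBCBCABAABCAB ⇒ BC·AB·BC·BC·BC·AB·BC·BC·AB·AA·BC·AB·AB·AA·AB·AA·AB·AA·BC·AB·AB·AA·AB·AA·BC·AB·BC·BC·AB·AA·BC·AB
    A ↦ BC
    B ↦ AB
    C ↦ AA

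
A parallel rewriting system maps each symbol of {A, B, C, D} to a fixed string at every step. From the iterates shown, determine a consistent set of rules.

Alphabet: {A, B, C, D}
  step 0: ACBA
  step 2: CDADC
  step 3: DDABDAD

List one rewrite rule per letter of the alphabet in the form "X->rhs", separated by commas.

A->B, B->C, C->D, D->DA

  step 2 ⇒ step 3: CDADC ⇒ D·DA·B·DA·D
    A ↦ B
    C ↦ D
    D ↦ DA
    B ↦ C  (constrained at step 0)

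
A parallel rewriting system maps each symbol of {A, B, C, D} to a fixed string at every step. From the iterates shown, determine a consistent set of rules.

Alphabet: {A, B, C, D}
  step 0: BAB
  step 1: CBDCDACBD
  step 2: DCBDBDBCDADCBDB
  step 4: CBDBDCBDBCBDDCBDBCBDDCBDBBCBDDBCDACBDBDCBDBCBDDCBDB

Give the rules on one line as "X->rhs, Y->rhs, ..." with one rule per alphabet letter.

A->CDA, B->CBD, C->D, D->B

  step 1 ⇒ step 2: CBDCDACBD ⇒ D·CBD·B·D·B·CDA·D·CBD·B
    A ↦ CDA
    B ↦ CBD
    C ↦ D
    D ↦ B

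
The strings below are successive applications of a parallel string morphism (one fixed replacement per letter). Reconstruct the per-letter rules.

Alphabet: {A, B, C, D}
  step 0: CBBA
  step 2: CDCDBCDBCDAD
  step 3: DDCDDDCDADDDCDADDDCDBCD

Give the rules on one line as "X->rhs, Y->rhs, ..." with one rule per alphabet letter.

  step 2 ⇒ step 3: CDCDBCDBCDAD ⇒ DD·CD·DD·CD·AD·DD·CD·AD·DD·CD·B·CD
    A ↦ B
    B ↦ AD
    C ↦ DD
    D ↦ CD

A->B, B->AD, C->DD, D->CD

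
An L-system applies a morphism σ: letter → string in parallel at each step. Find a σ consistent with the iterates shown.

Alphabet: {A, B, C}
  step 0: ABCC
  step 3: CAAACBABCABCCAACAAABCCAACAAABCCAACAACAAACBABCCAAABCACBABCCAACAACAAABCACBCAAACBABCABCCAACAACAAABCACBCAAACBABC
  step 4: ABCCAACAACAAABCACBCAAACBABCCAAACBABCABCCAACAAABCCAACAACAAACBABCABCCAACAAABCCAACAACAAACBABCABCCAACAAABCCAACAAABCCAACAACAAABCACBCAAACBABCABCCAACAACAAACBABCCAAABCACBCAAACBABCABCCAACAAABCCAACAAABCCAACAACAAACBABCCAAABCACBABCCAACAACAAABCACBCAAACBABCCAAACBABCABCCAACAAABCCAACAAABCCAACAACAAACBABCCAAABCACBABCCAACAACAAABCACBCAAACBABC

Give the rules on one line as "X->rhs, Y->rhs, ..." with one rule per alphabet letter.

  step 3 ⇒ step 4: CAAACBABCABCCAACAAABCCAACAAABCCAACAACAAACBABCCAAABCACBABCCAACAACAAABCACBCAAACBABCABCCAACAACAAABCACBCAAACBABC ⇒ ABC·CAA·CAA·CAA·ABC·ACB·CAA·ACB·ABC·CAA·ACB·ABC·ABC·CAA·CAA·ABC·CAA·CAA·CAA·ACB·ABC·ABC·CAA·CAA·ABC·CAA·CAA·CAA·ACB·ABC·ABC·CAA·CAA·ABC·CAA·CAA·ABC·CAA·CAA·CAA·ABC·ACB·CAA·ACB·ABC·ABC·CAA·CAA·CAA·ACB·ABC·CAA·ABC·ACB·CAA·ACB·ABC·ABC·CAA·CAA·ABC·CAA·CAA·ABC·CAA·CAA·CAA·ACB·ABC·CAA·ABC·ACB·ABC·CAA·CAA·CAA·ABC·ACB·CAA·ACB·ABC·CAA·ACB·ABC·ABC·CAA·CAA·ABC·CAA·CAA·ABC·CAA·CAA·CAA·ACB·ABC·CAA·ABC·ACB·ABC·CAA·CAA·CAA·ABC·ACB·CAA·ACB·ABC
    A ↦ CAA
    B ↦ ACB
    C ↦ ABC

A->CAA, B->ACB, C->ABC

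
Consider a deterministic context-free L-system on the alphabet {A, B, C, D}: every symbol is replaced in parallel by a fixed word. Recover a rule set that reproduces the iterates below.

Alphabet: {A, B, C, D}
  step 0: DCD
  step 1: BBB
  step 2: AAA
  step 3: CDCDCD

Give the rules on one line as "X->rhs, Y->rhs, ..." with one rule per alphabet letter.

A->CD, B->A, C->B, D->B

  step 2 ⇒ step 3: AAA ⇒ CD·CD·CD
    A ↦ CD
  step 1 ⇒ step 2: BBB ⇒ A·A·A
    B ↦ A
  step 0 ⇒ step 1: DCD ⇒ B·B·B
    C ↦ B
  step 0 ⇒ step 1: DCD ⇒ B·B·B
    D ↦ B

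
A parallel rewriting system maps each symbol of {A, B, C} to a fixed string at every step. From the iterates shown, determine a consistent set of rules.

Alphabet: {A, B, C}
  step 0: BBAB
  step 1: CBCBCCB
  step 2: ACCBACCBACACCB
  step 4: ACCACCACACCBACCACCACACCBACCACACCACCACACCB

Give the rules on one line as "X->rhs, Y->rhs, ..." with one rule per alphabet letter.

A->C, B->CB, C->AC

  step 1 ⇒ step 2: CBCBCCB ⇒ AC·CB·AC·CB·AC·AC·CB
    B ↦ CB
    C ↦ AC
  step 0 ⇒ step 1: BBAB ⇒ CB·CB·C·CB
    A ↦ C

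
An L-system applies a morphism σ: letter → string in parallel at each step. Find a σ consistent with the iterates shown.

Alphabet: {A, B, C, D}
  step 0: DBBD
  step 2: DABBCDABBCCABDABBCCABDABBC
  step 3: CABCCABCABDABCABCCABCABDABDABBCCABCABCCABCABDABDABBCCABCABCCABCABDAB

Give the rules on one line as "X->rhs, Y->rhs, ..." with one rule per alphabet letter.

A->BC, B->CAB, C->DAB, D->CA

  step 2 ⇒ step 3: DABBCDABBCCABDABBCCABDABBC ⇒ CA·BC·CAB·CAB·DAB·CA·BC·CAB·CAB·DAB·DAB·BC·CAB·CA·BC·CAB·CAB·DAB·DAB·BC·CAB·CA·BC·CAB·CAB·DAB
    A ↦ BC
    B ↦ CAB
    C ↦ DAB
    D ↦ CA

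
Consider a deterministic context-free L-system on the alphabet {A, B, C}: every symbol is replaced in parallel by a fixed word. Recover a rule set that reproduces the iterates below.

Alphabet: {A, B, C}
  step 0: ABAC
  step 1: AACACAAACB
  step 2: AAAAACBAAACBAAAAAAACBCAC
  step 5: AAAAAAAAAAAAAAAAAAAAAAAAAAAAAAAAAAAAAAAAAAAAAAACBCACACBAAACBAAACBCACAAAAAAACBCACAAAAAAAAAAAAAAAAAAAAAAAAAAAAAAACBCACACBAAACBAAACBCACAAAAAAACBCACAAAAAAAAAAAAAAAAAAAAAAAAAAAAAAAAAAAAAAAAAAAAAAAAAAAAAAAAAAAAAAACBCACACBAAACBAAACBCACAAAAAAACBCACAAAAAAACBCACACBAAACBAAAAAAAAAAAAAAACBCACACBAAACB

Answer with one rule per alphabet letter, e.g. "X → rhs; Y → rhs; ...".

  step 1 ⇒ step 2: AACACAAACB ⇒ AA·AA·ACB·AA·ACB·AA·AA·AA·ACB·CAC
    A ↦ AA
    B ↦ CAC
    C ↦ ACB

A->AA, B->CAC, C->ACB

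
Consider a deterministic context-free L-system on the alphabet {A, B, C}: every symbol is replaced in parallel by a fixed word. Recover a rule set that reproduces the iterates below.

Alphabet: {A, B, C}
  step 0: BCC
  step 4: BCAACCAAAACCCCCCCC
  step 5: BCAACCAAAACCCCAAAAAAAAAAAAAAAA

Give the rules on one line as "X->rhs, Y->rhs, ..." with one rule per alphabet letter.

  step 4 ⇒ step 5: BCAACCAAAACCCCCCCC ⇒ BC·AA·C·C·AA·AA·C·C·C·C·AA·AA·AA·AA·AA·AA·AA·AA
    A ↦ C
    B ↦ BC
    C ↦ AA

A->C, B->BC, C->AA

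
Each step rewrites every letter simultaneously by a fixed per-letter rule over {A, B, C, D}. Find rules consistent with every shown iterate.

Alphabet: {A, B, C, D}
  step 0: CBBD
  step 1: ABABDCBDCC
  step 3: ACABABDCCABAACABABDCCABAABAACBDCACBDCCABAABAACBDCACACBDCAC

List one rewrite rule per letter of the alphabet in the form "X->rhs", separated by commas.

  step 0 ⇒ step 1: CBBD ⇒ ABA·BDC·BDC·C
    B ↦ BDC
    C ↦ ABA
    D ↦ C
    A ↦ AC  (constrained at step 1)

A->AC, B->BDC, C->ABA, D->C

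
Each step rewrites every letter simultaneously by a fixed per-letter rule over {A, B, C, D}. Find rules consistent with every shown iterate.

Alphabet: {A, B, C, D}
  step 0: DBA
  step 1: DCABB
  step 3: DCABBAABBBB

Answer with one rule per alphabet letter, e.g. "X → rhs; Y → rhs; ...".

  step 0 ⇒ step 1: DBA ⇒ DC·A·BB
    A ↦ BB
    B ↦ A
    D ↦ DC
    C ↦ A  (constrained at step 1)

A->BB, B->A, C->A, D->DC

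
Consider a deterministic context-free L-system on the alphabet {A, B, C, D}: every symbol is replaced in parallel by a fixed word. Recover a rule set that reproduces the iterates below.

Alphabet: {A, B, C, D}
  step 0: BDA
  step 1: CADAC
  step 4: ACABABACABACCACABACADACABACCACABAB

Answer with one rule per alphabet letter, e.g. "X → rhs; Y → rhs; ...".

A->AC, B->C, C->AB, D->AD

  step 0 ⇒ step 1: BDA ⇒ C·AD·AC
    A ↦ AC
    B ↦ C
    D ↦ AD
    C ↦ AB  (constrained at step 1)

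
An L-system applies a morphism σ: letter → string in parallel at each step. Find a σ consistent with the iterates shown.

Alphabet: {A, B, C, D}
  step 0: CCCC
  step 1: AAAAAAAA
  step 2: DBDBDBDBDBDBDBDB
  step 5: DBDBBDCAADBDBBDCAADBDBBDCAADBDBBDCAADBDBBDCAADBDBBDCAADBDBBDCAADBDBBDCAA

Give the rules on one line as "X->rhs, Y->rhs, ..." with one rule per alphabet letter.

A->DB, B->BD, C->AA, D->C

  step 1 ⇒ step 2: AAAAAAAA ⇒ DB·DB·DB·DB·DB·DB·DB·DB
    A ↦ DB
    B ↦ BD  (constrained at step 2)
  step 0 ⇒ step 1: CCCC ⇒ AA·AA·AA·AA
    C ↦ AA
    D ↦ C  (constrained at step 2)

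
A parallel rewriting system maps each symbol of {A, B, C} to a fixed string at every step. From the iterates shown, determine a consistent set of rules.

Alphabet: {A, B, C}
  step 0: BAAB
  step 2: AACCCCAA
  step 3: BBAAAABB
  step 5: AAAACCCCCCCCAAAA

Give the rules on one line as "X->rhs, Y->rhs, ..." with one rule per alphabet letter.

  step 2 ⇒ step 3: AACCCCAA ⇒ B·B·A·A·A·A·B·B
    A ↦ B
    C ↦ A
    B ↦ CC  (constrained at step 0)

A->B, B->CC, C->A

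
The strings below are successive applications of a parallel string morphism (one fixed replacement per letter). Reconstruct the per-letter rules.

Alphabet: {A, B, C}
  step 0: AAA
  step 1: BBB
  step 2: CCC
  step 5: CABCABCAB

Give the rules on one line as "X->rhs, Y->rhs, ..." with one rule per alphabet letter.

  step 1 ⇒ step 2: BBB ⇒ C·C·C
    B ↦ C
  step 0 ⇒ step 1: AAA ⇒ B·B·B
    A ↦ B
    C ↦ AB  (constrained at step 2)

A->B, B->C, C->AB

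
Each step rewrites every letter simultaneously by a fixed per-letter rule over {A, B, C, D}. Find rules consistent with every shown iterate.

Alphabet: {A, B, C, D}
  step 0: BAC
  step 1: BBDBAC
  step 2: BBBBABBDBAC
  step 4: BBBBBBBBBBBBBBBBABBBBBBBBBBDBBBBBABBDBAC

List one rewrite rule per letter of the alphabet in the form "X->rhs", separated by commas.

  step 1 ⇒ step 2: BBDBAC ⇒ BB·BB·A·BB·DB·AC
    A ↦ DB
    B ↦ BB
    C ↦ AC
    D ↦ A

A->DB, B->BB, C->AC, D->A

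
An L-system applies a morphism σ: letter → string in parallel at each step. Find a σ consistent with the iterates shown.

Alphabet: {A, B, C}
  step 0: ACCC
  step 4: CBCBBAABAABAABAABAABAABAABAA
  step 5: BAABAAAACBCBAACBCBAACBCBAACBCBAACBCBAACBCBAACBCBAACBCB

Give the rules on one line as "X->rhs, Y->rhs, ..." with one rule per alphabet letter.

A->CB, B->AA, C->B

  step 4 ⇒ step 5: CBCBBAABAABAABAABAABAABAABAA ⇒ B·AA·B·AA·AA·CB·CB·AA·CB·CB·AA·CB·CB·AA·CB·CB·AA·CB·CB·AA·CB·CB·AA·CB·CB·AA·CB·CB
    A ↦ CB
    B ↦ AA
    C ↦ B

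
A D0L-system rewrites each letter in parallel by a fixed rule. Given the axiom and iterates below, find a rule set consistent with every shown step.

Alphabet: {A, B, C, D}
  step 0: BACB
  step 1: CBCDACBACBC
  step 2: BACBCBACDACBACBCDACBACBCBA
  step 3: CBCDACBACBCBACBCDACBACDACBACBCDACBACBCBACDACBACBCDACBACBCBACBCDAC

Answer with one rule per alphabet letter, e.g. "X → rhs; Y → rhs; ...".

  step 2 ⇒ step 3: BACBCBACDACBACBCDACBACBCBA ⇒ CBC·DAC·BA·CBC·BA·CBC·DAC·BA·C·DAC·BA·CBC·DAC·BA·CBC·BA·C·DAC·BA·CBC·DAC·BA·CBC·BA·CBC·DAC
    A ↦ DAC
    B ↦ CBC
    C ↦ BA
    D ↦ C

A->DAC, B->CBC, C->BA, D->C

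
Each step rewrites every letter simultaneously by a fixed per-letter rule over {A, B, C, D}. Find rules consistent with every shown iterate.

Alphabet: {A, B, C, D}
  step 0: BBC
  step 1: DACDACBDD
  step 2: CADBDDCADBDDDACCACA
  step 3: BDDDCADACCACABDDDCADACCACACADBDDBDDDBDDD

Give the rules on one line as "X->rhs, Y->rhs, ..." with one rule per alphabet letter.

A->D, B->DAC, C->BDD, D->CA

  step 2 ⇒ step 3: CADBDDCADBDDDACCACA ⇒ BDD·D·CA·DAC·CA·CA·BDD·D·CA·DAC·CA·CA·CA·D·BDD·BDD·D·BDD·D
    A ↦ D
    B ↦ DAC
    C ↦ BDD
    D ↦ CA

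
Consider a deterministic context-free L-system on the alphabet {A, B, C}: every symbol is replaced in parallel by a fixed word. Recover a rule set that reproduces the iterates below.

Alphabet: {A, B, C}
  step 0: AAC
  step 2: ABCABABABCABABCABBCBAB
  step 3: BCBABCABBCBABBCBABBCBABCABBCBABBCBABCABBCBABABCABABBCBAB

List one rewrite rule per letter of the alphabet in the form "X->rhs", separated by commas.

A->BCB, B->AB, C->CAB

  step 2 ⇒ step 3: ABCABABABCABABCABBCBAB ⇒ BCB·AB·CAB·BCB·AB·BCB·AB·BCB·AB·CAB·BCB·AB·BCB·AB·CAB·BCB·AB·AB·CAB·AB·BCB·AB
    A ↦ BCB
    B ↦ AB
    C ↦ CAB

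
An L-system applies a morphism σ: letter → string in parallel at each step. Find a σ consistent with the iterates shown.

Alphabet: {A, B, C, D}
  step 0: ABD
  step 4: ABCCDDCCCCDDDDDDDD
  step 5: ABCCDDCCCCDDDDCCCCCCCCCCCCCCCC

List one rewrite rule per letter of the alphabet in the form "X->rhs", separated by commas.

  step 4 ⇒ step 5: ABCCDDCCCCDDDDDDDD ⇒ AB·CC·D·D·CC·CC·D·D·D·D·CC·CC·CC·CC·CC·CC·CC·CC
    A ↦ AB
    B ↦ CC
    C ↦ D
    D ↦ CC

A->AB, B->CC, C->D, D->CC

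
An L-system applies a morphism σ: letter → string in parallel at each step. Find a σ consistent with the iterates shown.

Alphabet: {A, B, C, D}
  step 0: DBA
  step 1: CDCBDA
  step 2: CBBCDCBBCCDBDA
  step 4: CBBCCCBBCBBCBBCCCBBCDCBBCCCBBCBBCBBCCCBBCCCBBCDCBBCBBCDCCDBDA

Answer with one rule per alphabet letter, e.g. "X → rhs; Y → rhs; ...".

A->BDA, B->C, C->CBB, D->CD

  step 1 ⇒ step 2: CDCBDA ⇒ CBB·CD·CBB·C·CD·BDA
    A ↦ BDA
    B ↦ C
    C ↦ CBB
    D ↦ CD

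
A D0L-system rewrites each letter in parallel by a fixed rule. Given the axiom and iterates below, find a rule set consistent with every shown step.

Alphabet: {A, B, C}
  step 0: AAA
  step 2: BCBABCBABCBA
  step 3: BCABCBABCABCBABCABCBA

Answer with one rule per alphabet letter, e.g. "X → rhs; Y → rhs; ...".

  step 2 ⇒ step 3: BCBABCBABCBA ⇒ BC·A·BC·BA·BC·A·BC·BA·BC·A·BC·BA
    A ↦ BA
    B ↦ BC
    C ↦ A

A->BA, B->BC, C->A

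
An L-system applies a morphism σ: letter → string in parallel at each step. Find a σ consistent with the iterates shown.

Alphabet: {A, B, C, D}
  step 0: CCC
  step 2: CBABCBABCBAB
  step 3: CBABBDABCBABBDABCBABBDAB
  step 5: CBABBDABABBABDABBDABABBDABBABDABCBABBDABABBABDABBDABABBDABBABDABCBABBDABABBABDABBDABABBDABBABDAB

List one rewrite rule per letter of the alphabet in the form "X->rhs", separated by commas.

  step 2 ⇒ step 3: CBABCBABCBAB ⇒ CB·AB·BD·AB·CB·AB·BD·AB·CB·AB·BD·AB
    A ↦ BD
    B ↦ AB
    C ↦ CB
    D ↦ BA  (constrained at step 3)

A->BD, B->AB, C->CB, D->BA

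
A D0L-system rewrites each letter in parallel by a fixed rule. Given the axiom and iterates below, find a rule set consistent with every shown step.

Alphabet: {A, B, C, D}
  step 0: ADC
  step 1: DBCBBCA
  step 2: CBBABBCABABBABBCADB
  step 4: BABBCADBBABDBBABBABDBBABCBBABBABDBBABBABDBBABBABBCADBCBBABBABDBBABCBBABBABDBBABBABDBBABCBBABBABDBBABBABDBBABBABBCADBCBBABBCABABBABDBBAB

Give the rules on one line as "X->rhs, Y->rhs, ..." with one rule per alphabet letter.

A->DB, B->BAB, C->BCA, D->CB

  step 1 ⇒ step 2: DBCBBCA ⇒ CB·BAB·BCA·BAB·BAB·BCA·DB
    A ↦ DB
    B ↦ BAB
    C ↦ BCA
    D ↦ CB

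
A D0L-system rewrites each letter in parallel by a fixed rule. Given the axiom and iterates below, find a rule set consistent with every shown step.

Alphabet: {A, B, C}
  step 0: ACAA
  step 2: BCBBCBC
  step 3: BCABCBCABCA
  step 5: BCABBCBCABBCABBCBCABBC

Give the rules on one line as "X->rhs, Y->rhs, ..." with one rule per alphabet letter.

A->B, B->BC, C->A

  step 2 ⇒ step 3: BCBBCBC ⇒ BC·A·BC·BC·A·BC·A
    B ↦ BC
    C ↦ A
    A ↦ B  (constrained at step 0)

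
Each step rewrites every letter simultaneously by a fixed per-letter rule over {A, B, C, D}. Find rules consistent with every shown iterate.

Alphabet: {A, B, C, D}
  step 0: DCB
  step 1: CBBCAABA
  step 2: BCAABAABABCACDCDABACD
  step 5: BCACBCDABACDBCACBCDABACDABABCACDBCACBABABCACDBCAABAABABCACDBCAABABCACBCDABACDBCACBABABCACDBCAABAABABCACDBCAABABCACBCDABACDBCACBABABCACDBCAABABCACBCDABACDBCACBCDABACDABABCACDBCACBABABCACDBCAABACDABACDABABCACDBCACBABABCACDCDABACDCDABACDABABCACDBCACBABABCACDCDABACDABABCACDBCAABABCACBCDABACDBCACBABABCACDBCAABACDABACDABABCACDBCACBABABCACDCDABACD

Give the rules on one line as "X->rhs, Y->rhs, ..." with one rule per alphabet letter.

A->CD, B->ABA, C->BCA, D->CB

  step 1 ⇒ step 2: CBBCAABA ⇒ BCA·ABA·ABA·BCA·CD·CD·ABA·CD
    A ↦ CD
    B ↦ ABA
    C ↦ BCA
  step 0 ⇒ step 1: DCB ⇒ CB·BCA·ABA
    D ↦ CB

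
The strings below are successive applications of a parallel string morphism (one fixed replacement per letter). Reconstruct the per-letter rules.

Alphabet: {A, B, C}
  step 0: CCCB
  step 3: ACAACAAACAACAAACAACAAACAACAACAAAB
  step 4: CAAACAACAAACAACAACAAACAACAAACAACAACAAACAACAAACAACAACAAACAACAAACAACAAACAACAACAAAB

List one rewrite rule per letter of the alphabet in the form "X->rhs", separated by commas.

A->CAA, B->AB, C->A

  step 3 ⇒ step 4: ACAACAAACAACAAACAACAAACAACAACAAAB ⇒ CAA·A·CAA·CAA·A·CAA·CAA·CAA·A·CAA·CAA·A·CAA·CAA·CAA·A·CAA·CAA·A·CAA·CAA·CAA·A·CAA·CAA·A·CAA·CAA·A·CAA·CAA·CAA·AB
    A ↦ CAA
    B ↦ AB
    C ↦ A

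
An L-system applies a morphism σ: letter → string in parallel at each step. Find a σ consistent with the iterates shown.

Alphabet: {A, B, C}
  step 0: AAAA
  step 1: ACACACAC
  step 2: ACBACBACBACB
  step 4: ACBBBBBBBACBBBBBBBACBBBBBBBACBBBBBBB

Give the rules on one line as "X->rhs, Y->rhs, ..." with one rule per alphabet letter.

  step 1 ⇒ step 2: ACACACAC ⇒ AC·B·AC·B·AC·B·AC·B
    A ↦ AC
    C ↦ B
    B ↦ BB  (constrained at step 2)

A->AC, B->BB, C->B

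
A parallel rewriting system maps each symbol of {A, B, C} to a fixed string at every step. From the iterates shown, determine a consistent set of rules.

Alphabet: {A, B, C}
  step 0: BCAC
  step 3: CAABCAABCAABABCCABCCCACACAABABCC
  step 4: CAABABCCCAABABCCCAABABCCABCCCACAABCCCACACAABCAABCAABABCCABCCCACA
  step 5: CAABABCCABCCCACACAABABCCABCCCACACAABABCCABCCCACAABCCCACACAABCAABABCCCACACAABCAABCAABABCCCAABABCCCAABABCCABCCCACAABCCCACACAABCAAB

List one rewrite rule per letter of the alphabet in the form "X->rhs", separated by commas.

A->AB, B->CC, C->CA

  step 4 ⇒ step 5: CAABABCCCAABABCCCAABABCCABCCCACAABCCCACACAABCAABCAABABCCABCCCACA ⇒ CA·AB·AB·CC·AB·CC·CA·CA·CA·AB·AB·CC·AB·CC·CA·CA·CA·AB·AB·CC·AB·CC·CA·CA·AB·CC·CA·CA·CA·AB·CA·AB·AB·CC·CA·CA·CA·AB·CA·AB·CA·AB·AB·CC·CA·AB·AB·CC·CA·AB·AB·CC·AB·CC·CA·CA·AB·CC·CA·CA·CA·AB·CA·AB
    A ↦ AB
    B ↦ CC
    C ↦ CA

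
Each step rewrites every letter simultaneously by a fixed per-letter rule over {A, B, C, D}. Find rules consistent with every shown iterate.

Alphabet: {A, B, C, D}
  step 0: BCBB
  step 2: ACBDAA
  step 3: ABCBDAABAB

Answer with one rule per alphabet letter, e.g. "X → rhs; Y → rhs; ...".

A->AB, B->D, C->CB, D->A

  step 2 ⇒ step 3: ACBDAA ⇒ AB·CB·D·A·AB·AB
    A ↦ AB
    B ↦ D
    C ↦ CB
    D ↦ A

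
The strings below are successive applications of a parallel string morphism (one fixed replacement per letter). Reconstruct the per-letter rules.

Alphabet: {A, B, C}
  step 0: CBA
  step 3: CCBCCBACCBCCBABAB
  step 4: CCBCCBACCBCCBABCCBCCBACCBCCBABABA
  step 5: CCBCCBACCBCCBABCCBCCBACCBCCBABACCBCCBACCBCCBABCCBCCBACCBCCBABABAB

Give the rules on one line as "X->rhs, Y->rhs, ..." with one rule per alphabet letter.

A->B, B->A, C->CCB

  step 4 ⇒ step 5: CCBCCBACCBCCBABCCBCCBACCBCCBABABA ⇒ CCB·CCB·A·CCB·CCB·A·B·CCB·CCB·A·CCB·CCB·A·B·A·CCB·CCB·A·CCB·CCB·A·B·CCB·CCB·A·CCB·CCB·A·B·A·B·A·B
    A ↦ B
    B ↦ A
    C ↦ CCB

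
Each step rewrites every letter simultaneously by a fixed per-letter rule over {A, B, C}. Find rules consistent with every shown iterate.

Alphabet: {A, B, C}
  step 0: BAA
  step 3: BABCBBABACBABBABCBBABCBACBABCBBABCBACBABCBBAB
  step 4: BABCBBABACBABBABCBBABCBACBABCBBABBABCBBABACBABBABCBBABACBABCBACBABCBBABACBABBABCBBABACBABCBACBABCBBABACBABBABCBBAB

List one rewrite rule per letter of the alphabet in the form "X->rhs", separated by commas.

  step 3 ⇒ step 4: BABCBBABACBABBABCBBABCBACBABCBBABCBACBABCBBAB ⇒ BAB·CB·BAB·AC·BAB·BAB·CB·BAB·CB·AC·BAB·CB·BAB·BAB·CB·BAB·AC·BAB·BAB·CB·BAB·AC·BAB·CB·AC·BAB·CB·BAB·AC·BAB·BAB·CB·BAB·AC·BAB·CB·AC·BAB·CB·BAB·AC·BAB·BAB·CB·BAB
    A ↦ CB
    B ↦ BAB
    C ↦ AC

A->CB, B->BAB, C->AC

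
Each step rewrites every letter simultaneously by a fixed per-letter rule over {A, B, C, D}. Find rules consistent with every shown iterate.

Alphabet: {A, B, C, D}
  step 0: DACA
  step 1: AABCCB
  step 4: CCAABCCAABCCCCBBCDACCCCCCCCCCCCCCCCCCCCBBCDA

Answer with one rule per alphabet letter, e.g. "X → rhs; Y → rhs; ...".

  step 0 ⇒ step 1: DACA ⇒ AA·B·CC·B
    A ↦ B
    C ↦ CC
    D ↦ AA
    B ↦ CDA  (constrained at step 1)

A->B, B->CDA, C->CC, D->AA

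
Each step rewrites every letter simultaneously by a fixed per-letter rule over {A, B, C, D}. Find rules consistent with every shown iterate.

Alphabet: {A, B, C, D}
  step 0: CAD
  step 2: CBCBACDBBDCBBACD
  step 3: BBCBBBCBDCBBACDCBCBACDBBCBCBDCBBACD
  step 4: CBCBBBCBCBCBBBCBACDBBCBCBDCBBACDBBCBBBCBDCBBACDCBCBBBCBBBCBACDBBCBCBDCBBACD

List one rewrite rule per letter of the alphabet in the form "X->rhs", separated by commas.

A->DC, B->CB, C->BB, D->ACD

  step 3 ⇒ step 4: BBCBBBCBDCBBACDCBCBACDBBCBCBDCBBACD ⇒ CB·CB·BB·CB·CB·CB·BB·CB·ACD·BB·CB·CB·DC·BB·ACD·BB·CB·BB·CB·DC·BB·ACD·CB·CB·BB·CB·BB·CB·ACD·BB·CB·CB·DC·BB·ACD
    A ↦ DC
    B ↦ CB
    C ↦ BB
    D ↦ ACD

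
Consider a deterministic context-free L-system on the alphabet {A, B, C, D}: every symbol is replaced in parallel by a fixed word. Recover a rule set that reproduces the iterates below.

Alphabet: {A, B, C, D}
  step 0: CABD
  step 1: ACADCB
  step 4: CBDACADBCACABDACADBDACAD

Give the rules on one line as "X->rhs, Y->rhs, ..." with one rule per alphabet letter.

A->D, B->C, C->ACA, D->B

  step 0 ⇒ step 1: CABD ⇒ ACA·D·C·B
    A ↦ D
    B ↦ C
    C ↦ ACA
    D ↦ B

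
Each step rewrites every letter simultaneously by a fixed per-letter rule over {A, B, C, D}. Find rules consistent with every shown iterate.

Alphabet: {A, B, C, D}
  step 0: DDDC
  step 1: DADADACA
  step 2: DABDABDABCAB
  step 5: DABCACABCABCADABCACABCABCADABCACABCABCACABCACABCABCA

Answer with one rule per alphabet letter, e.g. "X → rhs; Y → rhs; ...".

A->B, B->CA, C->CA, D->DA

  step 1 ⇒ step 2: DADADACA ⇒ DA·B·DA·B·DA·B·CA·B
    A ↦ B
    C ↦ CA
    D ↦ DA
    B ↦ CA  (constrained at step 2)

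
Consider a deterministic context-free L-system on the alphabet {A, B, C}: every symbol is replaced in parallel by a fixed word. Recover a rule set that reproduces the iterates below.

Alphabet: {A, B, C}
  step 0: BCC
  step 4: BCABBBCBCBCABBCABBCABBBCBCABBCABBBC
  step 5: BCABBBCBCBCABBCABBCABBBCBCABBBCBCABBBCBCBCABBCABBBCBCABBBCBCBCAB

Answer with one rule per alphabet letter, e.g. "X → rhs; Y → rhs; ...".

A->B, B->BC, C->AB

  step 4 ⇒ step 5: BCABBBCBCBCABBCABBCABBBCBCABBCABBBC ⇒ BC·AB·B·BC·BC·BC·AB·BC·AB·BC·AB·B·BC·BC·AB·B·BC·BC·AB·B·BC·BC·BC·AB·BC·AB·B·BC·BC·AB·B·BC·BC·BC·AB
    A ↦ B
    B ↦ BC
    C ↦ AB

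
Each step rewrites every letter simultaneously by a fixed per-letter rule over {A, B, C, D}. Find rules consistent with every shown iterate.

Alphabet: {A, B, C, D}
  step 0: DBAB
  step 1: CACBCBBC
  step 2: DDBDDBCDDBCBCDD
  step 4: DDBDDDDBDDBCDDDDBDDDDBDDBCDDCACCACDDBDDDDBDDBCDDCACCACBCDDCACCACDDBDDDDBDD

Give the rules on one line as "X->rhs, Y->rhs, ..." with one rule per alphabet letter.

  step 1 ⇒ step 2: CACBCBBC ⇒ DD·B·DD·BC·DD·BC·BC·DD
    A ↦ B
    B ↦ BC
    C ↦ DD
  step 0 ⇒ step 1: DBAB ⇒ CAC·BC·B·BC
    D ↦ CAC

A->B, B->BC, C->DD, D->CAC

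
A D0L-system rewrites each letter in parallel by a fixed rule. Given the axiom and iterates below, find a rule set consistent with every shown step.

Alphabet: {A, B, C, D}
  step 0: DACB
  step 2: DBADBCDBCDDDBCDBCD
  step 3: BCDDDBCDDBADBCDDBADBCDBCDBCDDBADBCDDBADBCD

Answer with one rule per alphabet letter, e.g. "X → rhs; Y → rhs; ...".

A->D, B->D, C->BAD, D->BCD

  step 2 ⇒ step 3: DBADBCDBCDDDBCDBCD ⇒ BCD·D·D·BCD·D·BAD·BCD·D·BAD·BCD·BCD·BCD·D·BAD·BCD·D·BAD·BCD
    A ↦ D
    B ↦ D
    C ↦ BAD
    D ↦ BCD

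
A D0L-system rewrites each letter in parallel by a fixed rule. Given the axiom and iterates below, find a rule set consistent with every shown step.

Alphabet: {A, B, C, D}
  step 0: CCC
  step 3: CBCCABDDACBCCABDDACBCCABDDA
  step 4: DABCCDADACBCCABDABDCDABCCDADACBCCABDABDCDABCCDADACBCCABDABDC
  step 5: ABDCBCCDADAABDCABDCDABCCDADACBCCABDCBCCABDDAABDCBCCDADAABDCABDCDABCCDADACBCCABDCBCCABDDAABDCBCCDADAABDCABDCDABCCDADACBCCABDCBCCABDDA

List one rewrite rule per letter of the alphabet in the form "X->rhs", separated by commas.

  step 4 ⇒ step 5: DABCCDADACBCCABDABDCDABCCDADACBCCABDABDCDABCCDADACBCCABDABDC ⇒ ABD·C·BCC·DA·DA·ABD·C·ABD·C·DA·BCC·DA·DA·C·BCC·ABD·C·BCC·ABD·DA·ABD·C·BCC·DA·DA·ABD·C·ABD·C·DA·BCC·DA·DA·C·BCC·ABD·C·BCC·ABD·DA·ABD·C·BCC·DA·DA·ABD·C·ABD·C·DA·BCC·DA·DA·C·BCC·ABD·C·BCC·ABD·DA
    A ↦ C
    B ↦ BCC
    C ↦ DA
    D ↦ ABD

A->C, B->BCC, C->DA, D->ABD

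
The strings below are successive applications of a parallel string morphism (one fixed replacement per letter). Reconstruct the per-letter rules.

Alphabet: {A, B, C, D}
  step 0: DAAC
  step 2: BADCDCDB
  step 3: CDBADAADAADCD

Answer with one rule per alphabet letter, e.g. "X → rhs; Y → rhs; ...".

A->B, B->CD, C->A, D->AD

  step 2 ⇒ step 3: BADCDCDB ⇒ CD·B·AD·A·AD·A·AD·CD
    A ↦ B
    B ↦ CD
    C ↦ A
    D ↦ AD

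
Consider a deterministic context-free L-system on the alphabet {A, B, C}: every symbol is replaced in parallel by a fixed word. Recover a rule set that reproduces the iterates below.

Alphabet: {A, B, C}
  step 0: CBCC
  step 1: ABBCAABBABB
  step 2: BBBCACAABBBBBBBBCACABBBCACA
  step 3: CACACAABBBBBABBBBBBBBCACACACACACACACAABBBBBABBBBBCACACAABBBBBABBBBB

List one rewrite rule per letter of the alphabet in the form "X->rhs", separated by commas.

  step 2 ⇒ step 3: BBBCACAABBBBBBBBCACABBBCACA ⇒ CA·CA·CA·ABB·BBB·ABB·BBB·BBB·CA·CA·CA·CA·CA·CA·CA·CA·ABB·BBB·ABB·BBB·CA·CA·CA·ABB·BBB·ABB·BBB
    A ↦ BBB
    B ↦ CA
    C ↦ ABB

A->BBB, B->CA, C->ABB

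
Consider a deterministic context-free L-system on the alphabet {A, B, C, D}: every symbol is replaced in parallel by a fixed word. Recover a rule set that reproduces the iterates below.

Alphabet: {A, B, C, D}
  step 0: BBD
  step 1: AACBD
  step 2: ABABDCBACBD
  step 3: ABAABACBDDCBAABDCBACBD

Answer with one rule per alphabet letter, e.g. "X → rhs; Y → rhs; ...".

A->AB, B->A, C->DCB, D->CBD

  step 2 ⇒ step 3: ABABDCBACBD ⇒ AB·A·AB·A·CBD·DCB·A·AB·DCB·A·CBD
    A ↦ AB
    B ↦ A
    C ↦ DCB
    D ↦ CBD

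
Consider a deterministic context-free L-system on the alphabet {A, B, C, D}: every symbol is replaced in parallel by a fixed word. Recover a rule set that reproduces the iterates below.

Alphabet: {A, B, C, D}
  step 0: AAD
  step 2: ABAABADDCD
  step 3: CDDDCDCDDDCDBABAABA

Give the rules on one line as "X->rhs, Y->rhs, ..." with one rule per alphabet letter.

  step 2 ⇒ step 3: ABAABADDCD ⇒ CD·DD·CD·CD·DD·CD·BA·BA·A·BA
    A ↦ CD
    B ↦ DD
    C ↦ A
    D ↦ BA

A->CD, B->DD, C->A, D->BA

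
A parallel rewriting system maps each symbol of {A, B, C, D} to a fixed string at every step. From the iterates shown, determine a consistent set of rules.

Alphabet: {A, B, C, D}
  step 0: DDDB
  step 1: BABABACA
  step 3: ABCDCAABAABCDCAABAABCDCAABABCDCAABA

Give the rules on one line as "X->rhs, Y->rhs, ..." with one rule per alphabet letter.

A->BCD, B->CA, C->A, D->BA

  step 0 ⇒ step 1: DDDB ⇒ BA·BA·BA·CA
    B ↦ CA
    D ↦ BA
    A ↦ BCD  (constrained at step 1)
    C ↦ A  (constrained at step 1)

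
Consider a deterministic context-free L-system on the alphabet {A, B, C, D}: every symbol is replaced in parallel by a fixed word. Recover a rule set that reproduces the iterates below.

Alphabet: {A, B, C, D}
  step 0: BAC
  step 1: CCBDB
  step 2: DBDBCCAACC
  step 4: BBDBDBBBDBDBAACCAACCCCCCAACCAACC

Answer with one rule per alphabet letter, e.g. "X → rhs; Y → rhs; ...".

A->B, B->CC, C->DB, D->AA

  step 1 ⇒ step 2: CCBDB ⇒ DB·DB·CC·AA·CC
    B ↦ CC
    C ↦ DB
    D ↦ AA
  step 0 ⇒ step 1: BAC ⇒ CC·B·DB
    A ↦ B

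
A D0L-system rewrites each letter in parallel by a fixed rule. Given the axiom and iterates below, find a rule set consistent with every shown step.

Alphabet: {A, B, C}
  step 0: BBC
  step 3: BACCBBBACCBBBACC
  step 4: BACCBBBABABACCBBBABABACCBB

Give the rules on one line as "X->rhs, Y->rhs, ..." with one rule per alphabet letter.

  step 3 ⇒ step 4: BACCBBBACCBBBACC ⇒ BA·CC·B·B·BA·BA·BA·CC·B·B·BA·BA·BA·CC·B·B
    A ↦ CC
    B ↦ BA
    C ↦ B

A->CC, B->BA, C->B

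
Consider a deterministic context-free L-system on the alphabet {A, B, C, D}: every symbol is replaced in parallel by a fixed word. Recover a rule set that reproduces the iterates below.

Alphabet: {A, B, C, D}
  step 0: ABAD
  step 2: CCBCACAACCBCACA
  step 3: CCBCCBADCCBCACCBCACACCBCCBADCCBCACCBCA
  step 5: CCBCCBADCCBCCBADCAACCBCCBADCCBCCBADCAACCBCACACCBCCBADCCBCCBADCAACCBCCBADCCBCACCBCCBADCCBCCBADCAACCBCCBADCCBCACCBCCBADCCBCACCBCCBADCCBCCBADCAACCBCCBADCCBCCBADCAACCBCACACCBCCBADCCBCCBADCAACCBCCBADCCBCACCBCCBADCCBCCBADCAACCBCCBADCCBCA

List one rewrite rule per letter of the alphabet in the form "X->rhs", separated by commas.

A->CA, B->AD, C->CCB, D->A

  step 2 ⇒ step 3: CCBCACAACCBCACA ⇒ CCB·CCB·AD·CCB·CA·CCB·CA·CA·CCB·CCB·AD·CCB·CA·CCB·CA
    A ↦ CA
    B ↦ AD
    C ↦ CCB
    D ↦ A  (constrained at step 0)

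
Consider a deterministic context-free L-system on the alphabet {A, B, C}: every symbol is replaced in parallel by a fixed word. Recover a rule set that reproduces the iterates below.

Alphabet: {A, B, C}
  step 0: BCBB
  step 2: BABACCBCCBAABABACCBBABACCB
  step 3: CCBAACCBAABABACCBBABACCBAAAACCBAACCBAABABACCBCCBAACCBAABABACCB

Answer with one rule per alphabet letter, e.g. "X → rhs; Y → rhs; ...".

A->AA, B->CCB, C->BA

  step 2 ⇒ step 3: BABACCBCCBAABABACCBBABACCB ⇒ CCB·AA·CCB·AA·BA·BA·CCB·BA·BA·CCB·AA·AA·CCB·AA·CCB·AA·BA·BA·CCB·CCB·AA·CCB·AA·BA·BA·CCB
    A ↦ AA
    B ↦ CCB
    C ↦ BA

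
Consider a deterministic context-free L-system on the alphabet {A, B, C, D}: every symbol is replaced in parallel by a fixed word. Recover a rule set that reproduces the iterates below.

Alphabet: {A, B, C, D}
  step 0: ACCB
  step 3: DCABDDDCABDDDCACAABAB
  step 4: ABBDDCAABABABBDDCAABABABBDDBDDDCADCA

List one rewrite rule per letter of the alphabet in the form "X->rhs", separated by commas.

A->D, B->CA, C->BD, D->AB

  step 3 ⇒ step 4: DCABDDDCABDDDCACAABAB ⇒ AB·BD·D·CA·AB·AB·AB·BD·D·CA·AB·AB·AB·BD·D·BD·D·D·CA·D·CA
    A ↦ D
    B ↦ CA
    C ↦ BD
    D ↦ AB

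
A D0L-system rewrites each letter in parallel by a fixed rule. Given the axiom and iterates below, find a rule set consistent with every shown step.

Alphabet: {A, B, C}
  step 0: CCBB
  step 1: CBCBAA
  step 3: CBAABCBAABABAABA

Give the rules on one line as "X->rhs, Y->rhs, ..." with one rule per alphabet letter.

  step 0 ⇒ step 1: CCBB ⇒ CB·CB·A·A
    B ↦ A
    C ↦ CB
    A ↦ AB  (constrained at step 1)

A->AB, B->A, C->CB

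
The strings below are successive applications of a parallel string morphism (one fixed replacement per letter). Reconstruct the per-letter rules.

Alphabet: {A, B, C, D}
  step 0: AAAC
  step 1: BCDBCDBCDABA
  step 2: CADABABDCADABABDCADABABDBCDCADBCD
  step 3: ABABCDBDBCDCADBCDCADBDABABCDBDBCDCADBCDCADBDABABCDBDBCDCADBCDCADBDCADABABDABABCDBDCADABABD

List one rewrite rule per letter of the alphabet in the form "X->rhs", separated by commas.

A->BCD, B->CAD, C->ABA, D->BD

  step 2 ⇒ step 3: CADABABDCADABABDCADABABDBCDCADBCD ⇒ ABA·BCD·BD·BCD·CAD·BCD·CAD·BD·ABA·BCD·BD·BCD·CAD·BCD·CAD·BD·ABA·BCD·BD·BCD·CAD·BCD·CAD·BD·CAD·ABA·BD·ABA·BCD·BD·CAD·ABA·BD
    A ↦ BCD
    B ↦ CAD
    C ↦ ABA
    D ↦ BD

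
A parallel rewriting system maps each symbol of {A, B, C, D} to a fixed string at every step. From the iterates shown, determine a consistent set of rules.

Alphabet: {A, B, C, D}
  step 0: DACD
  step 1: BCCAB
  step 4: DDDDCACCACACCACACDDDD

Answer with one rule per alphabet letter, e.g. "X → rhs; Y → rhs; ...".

  step 0 ⇒ step 1: DACD ⇒ B·C·CA·B
    A ↦ C
    C ↦ CA
    D ↦ B
    B ↦ DD  (constrained at step 1)

A->C, B->DD, C->CA, D->B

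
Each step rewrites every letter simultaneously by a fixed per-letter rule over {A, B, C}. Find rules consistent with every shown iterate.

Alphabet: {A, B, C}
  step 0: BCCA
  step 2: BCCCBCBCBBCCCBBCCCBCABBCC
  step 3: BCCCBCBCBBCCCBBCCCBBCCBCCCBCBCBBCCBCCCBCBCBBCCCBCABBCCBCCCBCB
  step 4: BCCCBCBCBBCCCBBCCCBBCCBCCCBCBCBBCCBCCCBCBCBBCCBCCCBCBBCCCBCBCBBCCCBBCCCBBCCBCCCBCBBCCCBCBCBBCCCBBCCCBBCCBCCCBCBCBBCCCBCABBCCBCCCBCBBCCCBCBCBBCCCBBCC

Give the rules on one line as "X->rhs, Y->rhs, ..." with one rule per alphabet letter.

A->CAB, B->BCC, C->CB

  step 3 ⇒ step 4: BCCCBCBCBBCCCBBCCCBBCCBCCCBCBCBBCCBCCCBCBCBBCCCBCABBCCBCCCBCB ⇒ BCC·CB·CB·CB·BCC·CB·BCC·CB·BCC·BCC·CB·CB·CB·BCC·BCC·CB·CB·CB·BCC·BCC·CB·CB·BCC·CB·CB·CB·BCC·CB·BCC·CB·BCC·BCC·CB·CB·BCC·CB·CB·CB·BCC·CB·BCC·CB·BCC·BCC·CB·CB·CB·BCC·CB·CAB·BCC·BCC·CB·CB·BCC·CB·CB·CB·BCC·CB·BCC
    A ↦ CAB
    B ↦ BCC
    C ↦ CB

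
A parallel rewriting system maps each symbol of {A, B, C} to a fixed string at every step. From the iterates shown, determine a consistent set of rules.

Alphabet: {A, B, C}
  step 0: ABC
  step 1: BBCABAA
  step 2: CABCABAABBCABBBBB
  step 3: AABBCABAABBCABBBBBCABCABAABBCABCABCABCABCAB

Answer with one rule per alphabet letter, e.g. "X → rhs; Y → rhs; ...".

A->BB, B->CAB, C->AA

  step 2 ⇒ step 3: CABCABAABBCABBBBB ⇒ AA·BB·CAB·AA·BB·CAB·BB·BB·CAB·CAB·AA·BB·CAB·CAB·CAB·CAB·CAB
    A ↦ BB
    B ↦ CAB
    C ↦ AA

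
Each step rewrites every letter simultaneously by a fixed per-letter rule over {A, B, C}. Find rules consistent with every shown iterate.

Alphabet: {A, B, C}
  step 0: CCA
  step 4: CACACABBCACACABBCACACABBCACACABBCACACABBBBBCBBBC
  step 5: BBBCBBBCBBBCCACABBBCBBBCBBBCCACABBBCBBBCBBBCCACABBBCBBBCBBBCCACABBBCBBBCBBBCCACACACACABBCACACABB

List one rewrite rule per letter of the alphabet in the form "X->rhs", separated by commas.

  step 4 ⇒ step 5: CACACABBCACACABBCACACABBCACACABBCACACABBBBBCBBBC ⇒ BB·BC·BB·BC·BB·BC·CA·CA·BB·BC·BB·BC·BB·BC·CA·CA·BB·BC·BB·BC·BB·BC·CA·CA·BB·BC·BB·BC·BB·BC·CA·CA·BB·BC·BB·BC·BB·BC·CA·CA·CA·CA·CA·BB·CA·CA·CA·BB
    A ↦ BC
    B ↦ CA
    C ↦ BB

A->BC, B->CA, C->BB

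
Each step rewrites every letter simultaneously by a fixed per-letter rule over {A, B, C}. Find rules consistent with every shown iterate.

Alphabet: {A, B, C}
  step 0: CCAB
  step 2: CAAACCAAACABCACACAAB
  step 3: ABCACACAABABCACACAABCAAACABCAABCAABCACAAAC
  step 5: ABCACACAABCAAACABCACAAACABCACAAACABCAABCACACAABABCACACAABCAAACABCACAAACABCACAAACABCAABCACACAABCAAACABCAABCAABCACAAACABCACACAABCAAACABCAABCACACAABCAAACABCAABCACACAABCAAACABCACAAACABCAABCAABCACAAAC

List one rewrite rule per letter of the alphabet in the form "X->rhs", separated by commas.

  step 2 ⇒ step 3: CAAACCAAACABCACACAAB ⇒ AB·CA·CA·CA·AB·AB·CA·CA·CA·AB·CA·AAC·AB·CA·AB·CA·AB·CA·CA·AAC
    A ↦ CA
    B ↦ AAC
    C ↦ AB

A->CA, B->AAC, C->AB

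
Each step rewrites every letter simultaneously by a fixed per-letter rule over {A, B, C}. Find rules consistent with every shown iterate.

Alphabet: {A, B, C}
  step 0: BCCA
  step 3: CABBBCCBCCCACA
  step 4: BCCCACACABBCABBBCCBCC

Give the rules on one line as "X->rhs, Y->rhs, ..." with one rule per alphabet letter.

  step 3 ⇒ step 4: CABBBCCBCCCACA ⇒ B·CC·CA·CA·CA·B·B·CA·B·B·B·CC·B·CC
    A ↦ CC
    B ↦ CA
    C ↦ B

A->CC, B->CA, C->B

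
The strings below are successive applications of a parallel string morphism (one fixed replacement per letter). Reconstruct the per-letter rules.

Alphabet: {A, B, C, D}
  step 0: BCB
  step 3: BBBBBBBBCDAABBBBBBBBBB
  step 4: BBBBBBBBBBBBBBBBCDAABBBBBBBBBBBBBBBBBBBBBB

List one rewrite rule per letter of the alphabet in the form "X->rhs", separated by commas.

  step 3 ⇒ step 4: BBBBBBBBCDAABBBBBBBBBB ⇒ BB·BB·BB·BB·BB·BB·BB·BB·CD·AA·B·B·BB·BB·BB·BB·BB·BB·BB·BB·BB·BB
    A ↦ B
    B ↦ BB
    C ↦ CD
    D ↦ AA

A->B, B->BB, C->CD, D->AA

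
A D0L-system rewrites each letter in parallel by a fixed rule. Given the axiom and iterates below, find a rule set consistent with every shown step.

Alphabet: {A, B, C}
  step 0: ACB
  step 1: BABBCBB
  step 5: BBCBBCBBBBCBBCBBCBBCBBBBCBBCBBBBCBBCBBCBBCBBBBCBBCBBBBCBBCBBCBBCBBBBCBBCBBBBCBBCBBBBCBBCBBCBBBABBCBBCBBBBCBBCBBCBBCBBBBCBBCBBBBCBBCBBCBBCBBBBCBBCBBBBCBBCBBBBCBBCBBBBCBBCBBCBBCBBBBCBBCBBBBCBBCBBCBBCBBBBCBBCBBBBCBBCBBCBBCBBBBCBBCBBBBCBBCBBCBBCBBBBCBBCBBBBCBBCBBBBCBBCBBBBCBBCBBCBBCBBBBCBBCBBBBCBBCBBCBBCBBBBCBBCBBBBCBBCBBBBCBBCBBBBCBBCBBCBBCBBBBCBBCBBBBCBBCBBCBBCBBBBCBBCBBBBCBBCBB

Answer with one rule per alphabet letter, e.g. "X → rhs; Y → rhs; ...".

  step 0 ⇒ step 1: ACB ⇒ BA·BB·CBB
    A ↦ BA
    B ↦ CBB
    C ↦ BB

A->BA, B->CBB, C->BB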